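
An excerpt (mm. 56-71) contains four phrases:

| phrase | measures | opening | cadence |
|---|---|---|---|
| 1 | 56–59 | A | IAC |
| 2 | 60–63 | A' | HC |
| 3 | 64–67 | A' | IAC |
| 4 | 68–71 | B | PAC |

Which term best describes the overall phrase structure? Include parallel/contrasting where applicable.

Four phrases in two halves: the first half (mm. 56–63) ends with a half cadence, the second (measures 64-71) with a perfect authentic cadence — a large antecedent–consequent pair, i.e. a double period.
Phrase 3 begins with the same material as phrase 1, making it parallel.

parallel double period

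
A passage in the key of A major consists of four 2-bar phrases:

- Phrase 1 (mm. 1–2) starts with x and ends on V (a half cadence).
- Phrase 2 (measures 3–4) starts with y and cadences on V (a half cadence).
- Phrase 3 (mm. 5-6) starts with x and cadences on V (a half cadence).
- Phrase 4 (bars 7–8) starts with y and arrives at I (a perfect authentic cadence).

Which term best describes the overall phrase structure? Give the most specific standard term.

Four phrases in two halves: the first half (bars 1–4) ends with a half cadence, the second (mm. 5-8) with a perfect authentic cadence — a large antecedent–consequent pair, i.e. a double period.
Phrase 3 begins with the same material as phrase 1, making it parallel.

parallel double period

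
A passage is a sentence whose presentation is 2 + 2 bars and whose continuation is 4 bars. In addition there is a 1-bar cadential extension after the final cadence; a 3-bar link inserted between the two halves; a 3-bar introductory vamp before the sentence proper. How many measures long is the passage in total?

15 measures

Basic sentence: 2 + 2 + 4 = 8 bars.
8 (basic form) + 1 (cadential extension) + 3 (link) + 3 (introduction) = 15.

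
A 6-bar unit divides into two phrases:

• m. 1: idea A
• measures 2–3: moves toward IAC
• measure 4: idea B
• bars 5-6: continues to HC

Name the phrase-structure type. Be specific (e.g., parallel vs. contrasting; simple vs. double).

The second phrase closes with a half cadence, which is not stronger than the first phrase's imperfect authentic cadence; without a weak→strong cadential pair there is no antecedent–consequent relationship, so this is a phrase group rather than a period.

phrase group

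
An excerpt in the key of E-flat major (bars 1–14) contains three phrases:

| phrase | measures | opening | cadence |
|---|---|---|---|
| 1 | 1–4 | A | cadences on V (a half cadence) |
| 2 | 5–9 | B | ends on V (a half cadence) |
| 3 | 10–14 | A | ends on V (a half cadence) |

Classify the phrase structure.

The final phrase closes with a half cadence, which is not stronger than the preceding half cadence; the 3 phrases lack an overall antecedent–consequent design and so form a phrase group.

phrase group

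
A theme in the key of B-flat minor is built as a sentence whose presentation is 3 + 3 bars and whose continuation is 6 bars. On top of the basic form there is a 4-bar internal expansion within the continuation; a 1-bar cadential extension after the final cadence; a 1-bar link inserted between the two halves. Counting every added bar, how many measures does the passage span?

18 measures

Basic sentence: 3 + 3 + 6 = 12 bars.
12 (basic form) + 4 (internal expansion) + 1 (cadential extension) + 1 (link) = 18.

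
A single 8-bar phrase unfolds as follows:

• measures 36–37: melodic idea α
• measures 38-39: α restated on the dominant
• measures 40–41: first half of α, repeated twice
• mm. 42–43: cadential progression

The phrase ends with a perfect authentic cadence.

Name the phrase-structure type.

Basic idea (mm. 36–37) + its repetition (measures 38–39) form the presentation; fragmentation and cadence (mm. 40–43) form the continuation — the 8-bar whole is a sentence.

sentence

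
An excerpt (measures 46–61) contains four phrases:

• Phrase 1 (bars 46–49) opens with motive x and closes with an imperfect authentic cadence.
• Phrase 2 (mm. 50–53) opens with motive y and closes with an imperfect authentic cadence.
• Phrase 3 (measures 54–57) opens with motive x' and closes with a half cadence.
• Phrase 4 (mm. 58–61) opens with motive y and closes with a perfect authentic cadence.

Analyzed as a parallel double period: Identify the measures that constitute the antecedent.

measures 46–53

In a double period the four phrases pair into a large antecedent (phrases 1–2, ending imperfect authentic cadence) and a large consequent (phrases 3–4, ending perfect authentic cadence). The antecedent spans mm. 46–53.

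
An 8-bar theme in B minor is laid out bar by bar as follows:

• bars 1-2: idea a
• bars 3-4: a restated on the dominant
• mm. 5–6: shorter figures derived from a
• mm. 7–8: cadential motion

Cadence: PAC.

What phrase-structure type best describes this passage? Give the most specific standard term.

Basic idea (bars 1–2) + its repetition (bars 3-4) form the presentation; fragmentation and cadence (measures 5–8) form the continuation — the 8-bar whole is a sentence.

sentence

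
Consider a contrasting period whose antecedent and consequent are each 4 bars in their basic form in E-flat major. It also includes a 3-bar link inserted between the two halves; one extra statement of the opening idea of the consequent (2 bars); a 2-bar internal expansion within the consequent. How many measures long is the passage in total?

15 measures

Basic contrasting period: 4 + 4 = 8 bars.
8 (basic form) + 3 (link) + 2 (extra statement) + 2 (internal expansion) = 15.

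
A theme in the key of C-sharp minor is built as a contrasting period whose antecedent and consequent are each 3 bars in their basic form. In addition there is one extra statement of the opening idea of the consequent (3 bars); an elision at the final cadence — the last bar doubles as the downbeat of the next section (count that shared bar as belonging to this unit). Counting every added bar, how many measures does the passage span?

9 measures

Basic contrasting period: 3 + 3 = 6 bars.
6 (basic form) + 3 (extra statement) = 9.
The elision shares a bar with the next section but does not change this unit's count.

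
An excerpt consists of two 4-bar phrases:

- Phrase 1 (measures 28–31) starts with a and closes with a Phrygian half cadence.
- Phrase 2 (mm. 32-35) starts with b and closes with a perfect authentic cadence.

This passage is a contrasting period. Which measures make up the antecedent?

measures 28–31

The antecedent is the phrase ending with the weaker cadence (Phrygian half cadence, phrase 1) and the consequent the one ending more conclusively (perfect authentic cadence, phrase 2); the antecedent is bars 28–31.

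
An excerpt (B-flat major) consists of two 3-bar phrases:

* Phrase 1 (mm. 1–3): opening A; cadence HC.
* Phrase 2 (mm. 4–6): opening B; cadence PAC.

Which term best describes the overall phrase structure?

Phrase 1 ends with a half cadence (weaker) and phrase 2 with a perfect authentic cadence (stronger): antecedent + consequent = a period.
The two phrases open with different material (A / B), so the period is contrasting.

contrasting period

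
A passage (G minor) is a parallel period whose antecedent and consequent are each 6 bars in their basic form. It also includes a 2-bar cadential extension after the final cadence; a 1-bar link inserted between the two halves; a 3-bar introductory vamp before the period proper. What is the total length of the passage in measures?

Basic parallel period: 6 + 6 = 12 bars.
12 (basic form) + 2 (cadential extension) + 1 (link) + 3 (introduction) = 18.

18 measures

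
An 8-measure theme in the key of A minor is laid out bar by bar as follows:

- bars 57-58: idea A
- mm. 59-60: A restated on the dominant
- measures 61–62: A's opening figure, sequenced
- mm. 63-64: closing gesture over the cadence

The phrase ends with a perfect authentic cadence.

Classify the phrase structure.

sentence

Basic idea (mm. 57–58) + its repetition (mm. 59-60) form the presentation; fragmentation and cadence (mm. 61-64) form the continuation — the 8-bar whole is a sentence.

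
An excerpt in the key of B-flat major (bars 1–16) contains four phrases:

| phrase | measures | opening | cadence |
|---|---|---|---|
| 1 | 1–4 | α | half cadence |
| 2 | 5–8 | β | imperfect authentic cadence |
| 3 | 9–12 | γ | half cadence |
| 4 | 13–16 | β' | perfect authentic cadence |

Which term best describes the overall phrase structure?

Four phrases in two halves: the first half (bars 1-8) ends with an imperfect authentic cadence, the second (bars 9-16) with a perfect authentic cadence — a large antecedent–consequent pair, i.e. a double period.
Phrase 3 begins with different material from phrase 1, making it contrasting.

contrasting double period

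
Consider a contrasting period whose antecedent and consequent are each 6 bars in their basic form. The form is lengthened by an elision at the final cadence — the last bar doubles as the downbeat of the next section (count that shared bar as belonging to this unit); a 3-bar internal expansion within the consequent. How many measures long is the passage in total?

Basic contrasting period: 6 + 6 = 12 bars.
12 (basic form) + 3 (internal expansion) = 15.
The elision shares a bar with the next section but does not change this unit's count.

15 measures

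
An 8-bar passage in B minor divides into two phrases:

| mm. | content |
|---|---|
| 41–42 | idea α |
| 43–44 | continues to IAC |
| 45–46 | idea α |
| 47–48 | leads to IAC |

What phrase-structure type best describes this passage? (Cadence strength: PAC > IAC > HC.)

Both phrases have the same opening (α) and the same cadence (imperfect authentic cadence): the second is a restatement, not a consequent, so this is a repeated phrase rather than a period.

repeated phrase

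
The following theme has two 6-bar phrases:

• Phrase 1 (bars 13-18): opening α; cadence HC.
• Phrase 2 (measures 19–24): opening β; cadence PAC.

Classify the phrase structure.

contrasting period

Phrase 1 ends with a half cadence (weaker) and phrase 2 with a perfect authentic cadence (stronger): antecedent + consequent = a period.
The two phrases open with different material (α / β), so the period is contrasting.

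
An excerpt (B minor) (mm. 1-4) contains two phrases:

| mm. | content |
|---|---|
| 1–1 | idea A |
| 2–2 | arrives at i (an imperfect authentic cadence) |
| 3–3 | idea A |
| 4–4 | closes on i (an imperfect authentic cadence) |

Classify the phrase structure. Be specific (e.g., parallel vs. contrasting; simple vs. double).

repeated phrase

Both phrases have the same opening (A) and the same cadence (imperfect authentic cadence): the second is a restatement, not a consequent, so this is a repeated phrase rather than a period.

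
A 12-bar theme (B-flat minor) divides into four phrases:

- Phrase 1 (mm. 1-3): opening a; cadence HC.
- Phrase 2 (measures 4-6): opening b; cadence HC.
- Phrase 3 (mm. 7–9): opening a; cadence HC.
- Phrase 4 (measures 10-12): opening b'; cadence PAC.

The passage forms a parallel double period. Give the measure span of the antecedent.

measures 1–6

In a double period the four phrases pair into a large antecedent (phrases 1–2, ending half cadence) and a large consequent (phrases 3–4, ending perfect authentic cadence). The antecedent spans measures 1–6.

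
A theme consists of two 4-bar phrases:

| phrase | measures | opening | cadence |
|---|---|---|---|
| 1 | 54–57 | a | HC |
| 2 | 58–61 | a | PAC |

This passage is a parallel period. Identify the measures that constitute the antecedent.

measures 54–57

The antecedent is the phrase ending with the weaker cadence (half cadence, phrase 1) and the consequent the one ending more conclusively (perfect authentic cadence, phrase 2); the antecedent is bars 54-57.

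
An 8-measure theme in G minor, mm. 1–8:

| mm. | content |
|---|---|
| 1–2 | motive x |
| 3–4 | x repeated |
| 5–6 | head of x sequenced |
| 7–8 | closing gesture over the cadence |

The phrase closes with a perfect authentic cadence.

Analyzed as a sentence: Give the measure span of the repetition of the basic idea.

measures 3–4

The presentation of a sentence is the basic idea (bars 1–2) plus its repetition (measures 3–4); the repetition of the basic idea is therefore bars 3-4.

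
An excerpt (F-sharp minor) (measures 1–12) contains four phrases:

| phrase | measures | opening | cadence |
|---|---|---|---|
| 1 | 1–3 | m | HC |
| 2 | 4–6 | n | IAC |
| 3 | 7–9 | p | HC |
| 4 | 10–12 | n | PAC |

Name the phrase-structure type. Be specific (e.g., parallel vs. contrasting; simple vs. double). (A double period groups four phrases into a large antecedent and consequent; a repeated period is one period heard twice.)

Four phrases in two halves: the first half (mm. 1–6) ends with an imperfect authentic cadence, the second (bars 7-12) with a perfect authentic cadence — a large antecedent–consequent pair, i.e. a double period.
Phrase 3 begins with different material from phrase 1, making it contrasting.

contrasting double period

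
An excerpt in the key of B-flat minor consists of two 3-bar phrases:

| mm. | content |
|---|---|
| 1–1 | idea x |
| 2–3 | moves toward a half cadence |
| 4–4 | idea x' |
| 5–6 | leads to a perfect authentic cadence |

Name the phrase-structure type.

Phrase 1 ends with a half cadence (weaker) and phrase 2 with a perfect authentic cadence (stronger): antecedent + consequent = a period.
The two phrases open with the same material (x / x'), so the period is parallel.

parallel period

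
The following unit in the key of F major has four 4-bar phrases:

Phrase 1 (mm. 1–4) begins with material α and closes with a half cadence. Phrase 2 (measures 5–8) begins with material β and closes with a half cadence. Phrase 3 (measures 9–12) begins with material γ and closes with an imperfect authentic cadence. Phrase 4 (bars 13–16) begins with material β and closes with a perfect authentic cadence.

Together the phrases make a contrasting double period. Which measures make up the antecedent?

measures 1–8

In a double period the first pair of phrases (ending half cadence) is the large antecedent and the second pair (ending perfect authentic cadence) is the large consequent; the antecedent is measures 1–8.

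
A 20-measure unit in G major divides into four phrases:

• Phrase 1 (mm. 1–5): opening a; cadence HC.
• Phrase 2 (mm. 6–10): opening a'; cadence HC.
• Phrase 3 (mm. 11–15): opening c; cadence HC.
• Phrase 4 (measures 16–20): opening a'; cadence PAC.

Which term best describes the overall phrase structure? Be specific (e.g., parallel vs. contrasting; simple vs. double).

contrasting double period

Four phrases in two halves: the first half (mm. 1–10) ends with a half cadence, the second (bars 11–20) with a perfect authentic cadence — a large antecedent–consequent pair, i.e. a double period.
Phrase 3 begins with different material from phrase 1, making it contrasting.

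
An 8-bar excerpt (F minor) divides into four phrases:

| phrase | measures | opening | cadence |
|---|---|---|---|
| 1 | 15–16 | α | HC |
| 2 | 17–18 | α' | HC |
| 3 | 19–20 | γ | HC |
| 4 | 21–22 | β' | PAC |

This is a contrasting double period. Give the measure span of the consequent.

In a double period the first pair of phrases (ending half cadence) is the large antecedent and the second pair (ending perfect authentic cadence) is the large consequent; the consequent is measures 19–22.

measures 19–22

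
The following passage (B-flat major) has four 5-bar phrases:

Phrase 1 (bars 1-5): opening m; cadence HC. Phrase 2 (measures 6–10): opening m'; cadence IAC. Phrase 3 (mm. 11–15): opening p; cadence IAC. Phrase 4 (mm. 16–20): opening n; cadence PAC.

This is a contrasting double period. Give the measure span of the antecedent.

In a double period the first pair of phrases (ending imperfect authentic cadence) is the large antecedent and the second pair (ending perfect authentic cadence) is the large consequent; the antecedent is measures 1–10.

measures 1–10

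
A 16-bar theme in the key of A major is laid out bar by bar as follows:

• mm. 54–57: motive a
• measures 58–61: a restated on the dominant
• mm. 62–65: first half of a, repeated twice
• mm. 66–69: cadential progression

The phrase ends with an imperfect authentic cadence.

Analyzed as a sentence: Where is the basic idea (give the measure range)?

The presentation of a sentence is the basic idea (bars 54–57) plus its repetition (measures 58-61); the basic idea is therefore bars 54–57.

measures 54–57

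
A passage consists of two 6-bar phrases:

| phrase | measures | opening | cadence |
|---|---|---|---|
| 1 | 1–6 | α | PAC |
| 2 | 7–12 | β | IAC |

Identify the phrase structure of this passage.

The second phrase closes with an imperfect authentic cadence, which is not stronger than the first phrase's perfect authentic cadence; without a weak→strong cadential pair there is no antecedent–consequent relationship, so this is a phrase group rather than a period.

phrase group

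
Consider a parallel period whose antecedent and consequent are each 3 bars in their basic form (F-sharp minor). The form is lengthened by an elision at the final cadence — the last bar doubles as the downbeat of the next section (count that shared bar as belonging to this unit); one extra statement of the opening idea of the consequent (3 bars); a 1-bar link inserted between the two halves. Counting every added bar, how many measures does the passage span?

Basic parallel period: 3 + 3 = 6 bars.
6 (basic form) + 3 (extra statement) + 1 (link) = 10.
The elision shares a bar with the next section but does not change this unit's count.

10 measures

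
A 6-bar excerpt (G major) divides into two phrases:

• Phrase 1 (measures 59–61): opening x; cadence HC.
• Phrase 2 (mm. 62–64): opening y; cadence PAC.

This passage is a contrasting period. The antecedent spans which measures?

The antecedent is the phrase ending with the weaker cadence (half cadence, phrase 1) and the consequent the one ending more conclusively (perfect authentic cadence, phrase 2); the antecedent is measures 59–61.

measures 59–61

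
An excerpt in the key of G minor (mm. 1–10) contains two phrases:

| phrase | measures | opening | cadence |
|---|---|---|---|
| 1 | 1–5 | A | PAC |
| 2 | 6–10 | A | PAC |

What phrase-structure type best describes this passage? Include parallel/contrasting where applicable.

Both phrases have the same opening (A) and the same cadence (perfect authentic cadence): the second is a restatement, not a consequent, so this is a repeated phrase rather than a period.

repeated phrase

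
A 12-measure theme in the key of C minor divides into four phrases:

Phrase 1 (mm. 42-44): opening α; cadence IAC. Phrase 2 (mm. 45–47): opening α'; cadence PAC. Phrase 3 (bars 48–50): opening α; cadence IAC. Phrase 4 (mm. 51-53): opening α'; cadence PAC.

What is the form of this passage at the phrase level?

repeated period

The cadence pattern IAC–PAC–IAC–PAC is weak–strong twice, and phrases 3–4 restate phrases 1–2: a period heard twice, not a double period (which would end weakly at phrase 2).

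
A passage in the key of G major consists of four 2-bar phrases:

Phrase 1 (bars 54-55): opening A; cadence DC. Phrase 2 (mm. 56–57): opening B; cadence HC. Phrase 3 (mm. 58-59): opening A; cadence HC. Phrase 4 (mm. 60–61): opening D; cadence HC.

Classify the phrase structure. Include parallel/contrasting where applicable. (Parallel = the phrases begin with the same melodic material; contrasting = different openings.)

Phrase 4 ends with a half cadence, no stronger than phrase 2's half cadence, so the four phrases do not form a double period; nor do phrases 3–4 duplicate 1–2, so it is not a repeated period. With no phrase reaching a conclusive cadence, the passage is a phrase group.

phrase group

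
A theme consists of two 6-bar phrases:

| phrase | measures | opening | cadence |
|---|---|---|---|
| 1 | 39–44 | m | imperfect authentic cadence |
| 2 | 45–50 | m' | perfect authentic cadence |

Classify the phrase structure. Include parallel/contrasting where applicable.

Phrase 1 ends with an imperfect authentic cadence (weaker) and phrase 2 with a perfect authentic cadence (stronger): antecedent + consequent = a period.
The two phrases open with the same material (m / m'), so the period is parallel.

parallel period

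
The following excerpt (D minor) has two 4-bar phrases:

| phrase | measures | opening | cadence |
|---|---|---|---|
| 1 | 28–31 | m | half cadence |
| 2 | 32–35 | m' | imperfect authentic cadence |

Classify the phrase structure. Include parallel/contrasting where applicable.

Phrase 1 ends with a half cadence (weaker) and phrase 2 with an imperfect authentic cadence (stronger): antecedent + consequent = a period.
The two phrases open with the same material (m / m'), so the period is parallel.

parallel period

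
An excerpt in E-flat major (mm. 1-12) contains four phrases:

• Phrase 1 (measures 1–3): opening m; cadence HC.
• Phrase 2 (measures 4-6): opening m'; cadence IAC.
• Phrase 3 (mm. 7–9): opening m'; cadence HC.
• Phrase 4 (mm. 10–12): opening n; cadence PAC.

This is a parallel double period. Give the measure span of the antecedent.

In a double period the first pair of phrases (ending imperfect authentic cadence) is the large antecedent and the second pair (ending perfect authentic cadence) is the large consequent; the antecedent is measures 1–6.

measures 1–6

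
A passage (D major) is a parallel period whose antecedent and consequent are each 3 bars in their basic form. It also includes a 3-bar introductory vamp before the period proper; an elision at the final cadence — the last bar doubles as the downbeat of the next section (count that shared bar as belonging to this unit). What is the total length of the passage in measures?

9 measures

Basic parallel period: 3 + 3 = 6 bars.
6 (basic form) + 3 (introduction) = 9.
The elision shares a bar with the next section but does not change this unit's count.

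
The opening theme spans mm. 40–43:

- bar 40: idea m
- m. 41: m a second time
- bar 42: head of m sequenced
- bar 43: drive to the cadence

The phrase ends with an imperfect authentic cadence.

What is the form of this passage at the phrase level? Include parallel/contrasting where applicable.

Basic idea (measure 40) + its repetition (m. 41) form the presentation; fragmentation and cadence (mm. 42-43) form the continuation — the 4-bar whole is a sentence.

sentence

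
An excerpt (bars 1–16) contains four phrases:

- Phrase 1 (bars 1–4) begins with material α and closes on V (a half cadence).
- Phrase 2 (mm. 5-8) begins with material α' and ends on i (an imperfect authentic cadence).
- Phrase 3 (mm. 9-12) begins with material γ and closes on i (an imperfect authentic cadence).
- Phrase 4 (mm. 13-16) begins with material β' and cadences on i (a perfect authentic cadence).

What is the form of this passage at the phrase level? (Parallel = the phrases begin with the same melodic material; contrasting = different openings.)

Four phrases in two halves: the first half (bars 1–8) ends with an imperfect authentic cadence, the second (mm. 9-16) with a perfect authentic cadence — a large antecedent–consequent pair, i.e. a double period.
Phrase 3 begins with different material from phrase 1, making it contrasting.

contrasting double period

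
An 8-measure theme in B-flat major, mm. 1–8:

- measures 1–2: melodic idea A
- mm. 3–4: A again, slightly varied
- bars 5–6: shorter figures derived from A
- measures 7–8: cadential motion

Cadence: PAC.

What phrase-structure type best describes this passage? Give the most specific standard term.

Basic idea (mm. 1–2) + its repetition (bars 3–4) form the presentation; fragmentation and cadence (mm. 5-8) form the continuation — the 8-bar whole is a sentence.

sentence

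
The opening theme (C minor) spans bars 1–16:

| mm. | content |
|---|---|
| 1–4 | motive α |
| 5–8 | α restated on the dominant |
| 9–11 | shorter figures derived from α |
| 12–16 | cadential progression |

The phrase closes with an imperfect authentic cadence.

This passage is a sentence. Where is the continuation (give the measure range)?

After the presentation (measures 1–8), the continuation covers the fragmentation through the cadence: mm. 9-16.

measures 9–16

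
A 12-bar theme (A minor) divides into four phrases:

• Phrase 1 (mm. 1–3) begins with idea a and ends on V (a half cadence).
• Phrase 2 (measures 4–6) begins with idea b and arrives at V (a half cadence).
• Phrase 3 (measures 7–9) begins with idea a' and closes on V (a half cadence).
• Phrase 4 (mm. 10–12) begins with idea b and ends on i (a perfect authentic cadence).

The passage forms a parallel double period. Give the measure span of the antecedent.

In a double period the four phrases pair into a large antecedent (phrases 1–2, ending half cadence) and a large consequent (phrases 3–4, ending perfect authentic cadence). The antecedent spans bars 1–6.

measures 1–6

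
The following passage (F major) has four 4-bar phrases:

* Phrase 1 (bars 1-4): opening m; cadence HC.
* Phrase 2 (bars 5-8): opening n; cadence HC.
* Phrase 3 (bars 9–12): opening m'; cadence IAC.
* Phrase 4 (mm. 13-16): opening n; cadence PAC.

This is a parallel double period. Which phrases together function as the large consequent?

In a double period the first pair of phrases (ending half cadence) is the large antecedent and the second pair (ending perfect authentic cadence) is the large consequent; the consequent is phrases 3 and 4.

phrases 3 and 4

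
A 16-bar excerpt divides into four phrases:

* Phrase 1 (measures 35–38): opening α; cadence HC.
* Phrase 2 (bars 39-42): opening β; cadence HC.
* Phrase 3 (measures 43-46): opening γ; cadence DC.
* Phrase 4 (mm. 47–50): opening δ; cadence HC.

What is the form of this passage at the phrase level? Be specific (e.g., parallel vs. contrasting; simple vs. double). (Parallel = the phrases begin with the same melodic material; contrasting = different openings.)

phrase group

Phrase 4 ends with a half cadence, no stronger than phrase 2's half cadence, so the four phrases do not form a double period; nor do phrases 3–4 duplicate 1–2, so it is not a repeated period. With no phrase reaching a conclusive cadence, the passage is a phrase group.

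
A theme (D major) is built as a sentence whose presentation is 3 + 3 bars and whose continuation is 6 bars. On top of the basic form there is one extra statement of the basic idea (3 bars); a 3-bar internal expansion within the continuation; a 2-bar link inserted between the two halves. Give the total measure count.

Basic sentence: 3 + 3 + 6 = 12 bars.
12 (basic form) + 3 (extra statement) + 3 (internal expansion) + 2 (link) = 20.

20 measures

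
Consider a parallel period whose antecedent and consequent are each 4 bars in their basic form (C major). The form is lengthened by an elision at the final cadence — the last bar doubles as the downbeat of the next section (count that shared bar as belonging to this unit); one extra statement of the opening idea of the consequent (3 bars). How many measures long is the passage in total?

11 measures

Basic parallel period: 4 + 4 = 8 bars.
8 (basic form) + 3 (extra statement) = 11.
The elision shares a bar with the next section but does not change this unit's count.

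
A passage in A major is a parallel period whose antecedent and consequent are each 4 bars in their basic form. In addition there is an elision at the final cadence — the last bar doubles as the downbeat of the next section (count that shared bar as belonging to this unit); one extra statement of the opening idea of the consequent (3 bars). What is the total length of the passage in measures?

11 measures

Basic parallel period: 4 + 4 = 8 bars.
8 (basic form) + 3 (extra statement) = 11.
The elision shares a bar with the next section but does not change this unit's count.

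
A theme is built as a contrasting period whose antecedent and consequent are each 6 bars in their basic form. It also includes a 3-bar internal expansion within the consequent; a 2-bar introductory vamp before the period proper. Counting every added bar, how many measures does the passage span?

17 measures

Basic contrasting period: 6 + 6 = 12 bars.
12 (basic form) + 3 (internal expansion) + 2 (introduction) = 17.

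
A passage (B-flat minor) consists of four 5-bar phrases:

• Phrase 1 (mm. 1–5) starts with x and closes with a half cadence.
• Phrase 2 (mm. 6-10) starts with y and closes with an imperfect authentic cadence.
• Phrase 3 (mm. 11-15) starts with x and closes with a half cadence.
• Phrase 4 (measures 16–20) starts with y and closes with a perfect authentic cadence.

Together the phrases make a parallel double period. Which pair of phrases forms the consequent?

phrases 3 and 4

In a double period the first pair of phrases (ending imperfect authentic cadence) is the large antecedent and the second pair (ending perfect authentic cadence) is the large consequent; the consequent is phrases 3 and 4.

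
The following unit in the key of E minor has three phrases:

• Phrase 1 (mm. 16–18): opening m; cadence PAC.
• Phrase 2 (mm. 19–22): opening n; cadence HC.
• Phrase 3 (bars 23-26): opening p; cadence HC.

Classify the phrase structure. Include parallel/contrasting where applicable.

The final phrase closes with a half cadence, which is not stronger than the preceding half cadence; the 3 phrases lack an overall antecedent–consequent design and so form a phrase group.

phrase group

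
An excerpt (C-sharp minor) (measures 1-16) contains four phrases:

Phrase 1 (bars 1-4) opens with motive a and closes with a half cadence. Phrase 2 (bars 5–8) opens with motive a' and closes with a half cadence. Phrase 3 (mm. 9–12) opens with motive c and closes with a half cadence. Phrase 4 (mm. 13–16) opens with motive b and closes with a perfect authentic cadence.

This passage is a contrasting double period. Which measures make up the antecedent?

measures 1–8

In a double period the four phrases pair into a large antecedent (phrases 1–2, ending half cadence) and a large consequent (phrases 3–4, ending perfect authentic cadence). The antecedent spans measures 1-8.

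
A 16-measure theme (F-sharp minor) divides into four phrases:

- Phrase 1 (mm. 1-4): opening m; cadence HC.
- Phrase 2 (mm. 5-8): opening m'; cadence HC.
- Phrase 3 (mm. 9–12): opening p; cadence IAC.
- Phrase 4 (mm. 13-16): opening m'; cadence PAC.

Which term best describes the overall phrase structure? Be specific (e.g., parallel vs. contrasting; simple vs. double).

Four phrases in two halves: the first half (measures 1–8) ends with a half cadence, the second (mm. 9–16) with a perfect authentic cadence — a large antecedent–consequent pair, i.e. a double period.
Phrase 3 begins with different material from phrase 1, making it contrasting.

contrasting double period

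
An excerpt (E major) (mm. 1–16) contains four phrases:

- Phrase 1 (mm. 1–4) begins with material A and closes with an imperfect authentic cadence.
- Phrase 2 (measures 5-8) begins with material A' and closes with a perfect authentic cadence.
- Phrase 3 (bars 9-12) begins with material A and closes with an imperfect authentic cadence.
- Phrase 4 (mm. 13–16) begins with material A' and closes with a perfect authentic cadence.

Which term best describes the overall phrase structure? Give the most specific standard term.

repeated period

The cadence pattern IAC–PAC–IAC–PAC is weak–strong twice, and phrases 3–4 restate phrases 1–2: a period heard twice, not a double period (which would end weakly at phrase 2).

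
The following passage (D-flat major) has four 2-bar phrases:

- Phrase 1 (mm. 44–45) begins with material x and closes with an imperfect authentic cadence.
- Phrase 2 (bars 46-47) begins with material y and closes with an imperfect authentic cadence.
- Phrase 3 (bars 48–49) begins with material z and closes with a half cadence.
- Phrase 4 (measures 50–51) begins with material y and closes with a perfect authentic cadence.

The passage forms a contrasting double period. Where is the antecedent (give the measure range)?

measures 44–47

In a double period the four phrases pair into a large antecedent (phrases 1–2, ending imperfect authentic cadence) and a large consequent (phrases 3–4, ending perfect authentic cadence). The antecedent spans bars 44-47.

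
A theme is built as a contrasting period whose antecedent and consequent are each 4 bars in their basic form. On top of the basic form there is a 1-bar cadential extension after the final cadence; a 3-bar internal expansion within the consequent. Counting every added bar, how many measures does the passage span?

Basic contrasting period: 4 + 4 = 8 bars.
8 (basic form) + 1 (cadential extension) + 3 (internal expansion) = 12.

12 measures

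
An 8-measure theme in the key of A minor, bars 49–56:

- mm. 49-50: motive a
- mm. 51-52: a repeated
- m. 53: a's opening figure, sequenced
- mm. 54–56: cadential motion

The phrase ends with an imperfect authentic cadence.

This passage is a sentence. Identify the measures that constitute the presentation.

measures 49–52

The presentation of a sentence is the basic idea (mm. 49-50) plus its repetition (mm. 51-52); the presentation is therefore bars 49-52.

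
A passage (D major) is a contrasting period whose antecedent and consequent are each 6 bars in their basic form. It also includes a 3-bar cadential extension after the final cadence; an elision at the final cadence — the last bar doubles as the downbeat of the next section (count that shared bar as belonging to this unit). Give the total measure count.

15 measures

Basic contrasting period: 6 + 6 = 12 bars.
12 (basic form) + 3 (cadential extension) = 15.
The elision shares a bar with the next section but does not change this unit's count.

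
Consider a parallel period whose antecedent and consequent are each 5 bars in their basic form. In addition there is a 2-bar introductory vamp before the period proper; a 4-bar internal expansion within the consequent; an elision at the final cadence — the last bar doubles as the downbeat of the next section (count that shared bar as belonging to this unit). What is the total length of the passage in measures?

Basic parallel period: 5 + 5 = 10 bars.
10 (basic form) + 2 (introduction) + 4 (internal expansion) = 16.
The elision shares a bar with the next section but does not change this unit's count.

16 measures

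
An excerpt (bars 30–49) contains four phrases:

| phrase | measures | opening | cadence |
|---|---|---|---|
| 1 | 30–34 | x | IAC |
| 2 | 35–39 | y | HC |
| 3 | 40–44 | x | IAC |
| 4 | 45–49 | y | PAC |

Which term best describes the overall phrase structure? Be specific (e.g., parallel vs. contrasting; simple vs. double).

Four phrases in two halves: the first half (measures 30–39) ends with a half cadence, the second (mm. 40-49) with a perfect authentic cadence — a large antecedent–consequent pair, i.e. a double period.
Phrase 3 begins with the same material as phrase 1, making it parallel.

parallel double period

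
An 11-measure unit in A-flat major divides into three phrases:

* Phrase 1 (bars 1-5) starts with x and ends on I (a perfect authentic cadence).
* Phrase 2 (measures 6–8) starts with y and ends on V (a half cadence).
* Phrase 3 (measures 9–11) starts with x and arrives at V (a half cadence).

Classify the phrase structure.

The final phrase closes with a half cadence, which is not stronger than the preceding half cadence; the 3 phrases lack an overall antecedent–consequent design and so form a phrase group.

phrase group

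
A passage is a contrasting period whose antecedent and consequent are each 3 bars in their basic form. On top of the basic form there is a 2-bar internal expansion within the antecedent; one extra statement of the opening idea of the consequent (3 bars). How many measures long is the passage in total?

Basic contrasting period: 3 + 3 = 6 bars.
6 (basic form) + 2 (internal expansion) + 3 (extra statement) = 11.

11 measures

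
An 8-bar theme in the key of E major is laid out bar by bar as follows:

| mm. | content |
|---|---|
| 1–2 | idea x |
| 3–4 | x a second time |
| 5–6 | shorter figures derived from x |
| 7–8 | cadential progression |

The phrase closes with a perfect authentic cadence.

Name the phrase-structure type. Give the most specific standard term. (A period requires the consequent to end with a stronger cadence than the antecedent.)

Basic idea (measures 1–2) + its repetition (mm. 3–4) form the presentation; fragmentation and cadence (mm. 5–8) form the continuation — the 8-bar whole is a sentence.

sentence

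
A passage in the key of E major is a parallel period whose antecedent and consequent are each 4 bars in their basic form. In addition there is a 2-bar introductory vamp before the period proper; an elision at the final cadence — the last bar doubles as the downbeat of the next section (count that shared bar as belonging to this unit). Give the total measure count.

10 measures

Basic parallel period: 4 + 4 = 8 bars.
8 (basic form) + 2 (introduction) = 10.
The elision shares a bar with the next section but does not change this unit's count.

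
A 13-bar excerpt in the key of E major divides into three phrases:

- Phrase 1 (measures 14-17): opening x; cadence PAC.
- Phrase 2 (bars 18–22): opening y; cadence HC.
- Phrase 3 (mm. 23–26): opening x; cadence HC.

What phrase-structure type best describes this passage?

phrase group

The final phrase closes with a half cadence, which is not stronger than the preceding half cadence; the 3 phrases lack an overall antecedent–consequent design and so form a phrase group.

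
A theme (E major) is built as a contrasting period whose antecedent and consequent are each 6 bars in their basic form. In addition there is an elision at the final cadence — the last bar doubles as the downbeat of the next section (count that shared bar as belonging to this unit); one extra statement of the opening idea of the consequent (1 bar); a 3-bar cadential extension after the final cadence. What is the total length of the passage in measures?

Basic contrasting period: 6 + 6 = 12 bars.
12 (basic form) + 1 (extra statement) + 3 (cadential extension) = 16.
The elision shares a bar with the next section but does not change this unit's count.

16 measures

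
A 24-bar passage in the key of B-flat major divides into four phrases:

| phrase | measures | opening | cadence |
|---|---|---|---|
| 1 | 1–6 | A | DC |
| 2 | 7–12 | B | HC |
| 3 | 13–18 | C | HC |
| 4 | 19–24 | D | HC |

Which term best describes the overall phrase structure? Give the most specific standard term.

Phrase 4 ends with a half cadence, no stronger than phrase 2's half cadence, so the four phrases do not form a double period; nor do phrases 3–4 duplicate 1–2, so it is not a repeated period. With no phrase reaching a conclusive cadence, the passage is a phrase group.

phrase group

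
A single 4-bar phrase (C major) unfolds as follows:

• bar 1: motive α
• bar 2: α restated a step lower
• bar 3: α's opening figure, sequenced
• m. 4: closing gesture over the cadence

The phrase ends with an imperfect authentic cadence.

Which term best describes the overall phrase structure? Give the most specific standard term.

sentence

Basic idea (bar 1) + its repetition (m. 2) form the presentation; fragmentation and cadence (bars 3–4) form the continuation — the 4-bar whole is a sentence.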